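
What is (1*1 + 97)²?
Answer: 9604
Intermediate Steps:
(1*1 + 97)² = (1 + 97)² = 98² = 9604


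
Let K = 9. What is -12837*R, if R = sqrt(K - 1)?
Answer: -25674*sqrt(2) ≈ -36309.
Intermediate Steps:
R = 2*sqrt(2) (R = sqrt(9 - 1) = sqrt(8) = 2*sqrt(2) ≈ 2.8284)
-12837*R = -25674*sqrt(2)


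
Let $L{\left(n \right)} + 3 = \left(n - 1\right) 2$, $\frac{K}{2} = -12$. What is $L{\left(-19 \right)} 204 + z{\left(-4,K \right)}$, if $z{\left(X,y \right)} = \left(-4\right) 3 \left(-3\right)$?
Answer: $-8736$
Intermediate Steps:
$K = -24$ ($K = 2 \left(-12\right) = -24$)
$z{\left(X,y \right)} = 36$ ($z{\left(X,y \right)} = \left(-12\right) \left(-3\right) = 36$)
$L{\left(n \right)} = -5 + 2 n$ ($L{\left(n \right)} = -3 + \left(n - 1\right) 2 = -3 + \left(-1 + n\right) 2 = -3 + \left(-2 + 2 n\right) = -5 + 2 n$)
$L{\left(-19 \right)} 204 + z{\left(-4,K \right)} = \left(-5 + 2 \left(-19\right)\right) 204 + 36 = \left(-5 - 38\right) 204 + 36 = \left(-43\right) 204 + 36 = -8772 + 36 = -8736$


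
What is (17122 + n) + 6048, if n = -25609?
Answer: -2439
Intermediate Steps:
(17122 + n) + 6048 = (17122 - 25609) + 6048 = -8487 + 6048 = -2439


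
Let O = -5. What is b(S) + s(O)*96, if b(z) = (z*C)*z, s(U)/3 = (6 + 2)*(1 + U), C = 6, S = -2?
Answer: -9192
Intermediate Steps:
s(U) = 24 + 24*U (s(U) = 3*((6 + 2)*(1 + U)) = 3*(8*(1 + U)) = 3*(8 + 8*U) = 24 + 24*U)
b(z) = 6*z**2 (b(z) = (z*6)*z = (6*z)*z = 6*z**2)
b(S) + s(O)*96 = 6*(-2)**2 + (24 + 24*(-5))*96 = 6*4 + (24 - 120)*96 = 24 - 96*96 = 24 - 9216 = -9192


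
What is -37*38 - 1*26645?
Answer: -28051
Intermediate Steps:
-37*38 - 1*26645 = -1406 - 26645 = -28051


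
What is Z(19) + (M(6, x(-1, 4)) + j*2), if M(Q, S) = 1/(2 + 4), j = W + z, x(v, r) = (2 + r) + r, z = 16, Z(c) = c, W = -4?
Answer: 259/6 ≈ 43.167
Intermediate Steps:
x(v, r) = 2 + 2*r
j = 12 (j = -4 + 16 = 12)
M(Q, S) = 1/6
Z(19) + (M(6, x(-1, 4)) + j*2) = 19 + (1/6 + 12*2) = 19 + (1/6 + 24) = 19 + 145/6 = 259/6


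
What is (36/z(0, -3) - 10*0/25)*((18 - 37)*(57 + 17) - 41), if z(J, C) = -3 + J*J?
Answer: 17364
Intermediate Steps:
z(J, C) = -3 + J²
(36/z(0, -3) - 10*0/25)*((18 - 37)*(57 + 17) - 41) = (36/(-3 + 0²) - 10*0/25)*((18 - 37)*(57 + 17) - 41) = (36/(-3 + 0) + 0*(1/25))*(-19*74 - 41) = (36/(-3) + 0)*(-1406 - 41) = (36*(-⅓) + 0)*(-1447) = (-12 + 0)*(-1447) = -12*(-1447) = 17364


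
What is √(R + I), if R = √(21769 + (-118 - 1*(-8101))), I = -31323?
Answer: √(-31323 + 2*√7438) ≈ 176.5*I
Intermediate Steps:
R = 2*√7438 (R = √(21769 + (-118 + 8101)) = √(21769 + 7983) = √29752 = 2*√7438 ≈ 172.49)
√(R + I) = √(2*√7438 - 31323) = √(-31323 + 2*√7438)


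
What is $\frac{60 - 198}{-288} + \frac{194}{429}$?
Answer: $\frac{2131}{2288} \approx 0.93138$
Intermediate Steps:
$\frac{60 - 198}{-288} + \frac{194}{429} = \left(60 - 198\right) \left(- \frac{1}{288}\right) + 194 \cdot \frac{1}{429} = \left(-138\right) \left(- \frac{1}{288}\right) + \frac{194}{429} = \frac{23}{48} + \frac{194}{429} = \frac{2131}{2288}$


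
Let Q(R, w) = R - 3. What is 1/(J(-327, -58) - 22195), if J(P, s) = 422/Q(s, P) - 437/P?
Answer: -19947/442835002 ≈ -4.5044e-5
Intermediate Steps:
Q(R, w) = -3 + R
J(P, s) = -437/P + 422/(-3 + s) (J(P, s) = 422/(-3 + s) - 437/P = -437/P + 422/(-3 + s))
1/(J(-327, -58) - 22195) = 1/((-437/(-327) + 422/(-3 - 58)) - 22195) = 1/((-437*(-1/327) + 422/(-61)) - 22195) = 1/((437/327 + 422*(-1/61)) - 22195) = 1/((437/327 - 422/61) - 22195) = 1/(-111337/19947 - 22195) = 1/(-442835002/19947) = -19947/442835002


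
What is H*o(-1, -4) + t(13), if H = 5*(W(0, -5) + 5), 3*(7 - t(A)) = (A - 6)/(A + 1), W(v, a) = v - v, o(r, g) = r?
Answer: -109/6 ≈ -18.167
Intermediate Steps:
W(v, a) = 0
t(A) = 7 - (-6 + A)/(3*(1 + A)) (t(A) = 7 - (A - 6)/(3*(A + 1)) = 7 - (-6 + A)/(3*(1 + A)))
H = 25 (H = 5*(0 + 5) = 5*5 = 25)
H*o(-1, -4) + t(13) = 25*(-1) + (27 + 20*13)/(3*(1 + 13)) = -25 + (1/3)*(27 + 260)/14 = -25 + (1/3)*(1/14)*287 = -25 + 41/6 = -109/6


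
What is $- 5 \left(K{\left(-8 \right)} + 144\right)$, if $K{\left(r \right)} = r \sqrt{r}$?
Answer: $-720 + 80 i \sqrt{2} \approx -720.0 + 113.14 i$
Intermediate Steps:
$K{\left(r \right)} = r^{\frac{3}{2}}$
$- 5 \left(K{\left(-8 \right)} + 144\right) = - 5 \left(\left(-8\right)^{\frac{3}{2}} + 144\right) = - 5 \left(- 16 i \sqrt{2} + 144\right) = - 5 \left(144 - 16 i \sqrt{2}\right) = -720 + 80 i \sqrt{2}$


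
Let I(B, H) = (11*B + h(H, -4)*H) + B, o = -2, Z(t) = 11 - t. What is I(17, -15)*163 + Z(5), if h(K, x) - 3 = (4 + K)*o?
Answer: -27867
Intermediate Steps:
h(K, x) = -5 - 2*K (h(K, x) = 3 + (4 + K)*(-2) = 3 + (-8 - 2*K) = -5 - 2*K)
I(B, H) = 12*B + H*(-5 - 2*H) (I(B, H) = (11*B + (-5 - 2*H)*H) + B = (11*B + H*(-5 - 2*H)) + B = 12*B + H*(-5 - 2*H))
I(17, -15)*163 + Z(5) = (12*17 - 1*(-15)*(5 + 2*(-15)))*163 + (11 - 1*5) = (204 - 1*(-15)*(5 - 30))*163 + (11 - 5) = (204 - 1*(-15)*(-25))*163 + 6 = (204 - 375)*163 + 6 = -171*163 + 6 = -27873 + 6 = -27867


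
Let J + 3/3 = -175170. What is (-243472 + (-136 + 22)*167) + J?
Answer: -437681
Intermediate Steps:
J = -175171 (J = -1 - 175170 = -175171)
(-243472 + (-136 + 22)*167) + J = (-243472 + (-136 + 22)*167) - 175171 = (-243472 - 114*167) - 175171 = (-243472 - 19038) - 175171 = -262510 - 175171 = -437681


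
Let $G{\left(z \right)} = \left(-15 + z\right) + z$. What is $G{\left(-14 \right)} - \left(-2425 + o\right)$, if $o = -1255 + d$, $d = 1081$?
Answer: $2556$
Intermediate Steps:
$o = -174$ ($o = -1255 + 1081 = -174$)
$G{\left(z \right)} = -15 + 2 z$
$G{\left(-14 \right)} - \left(-2425 + o\right) = \left(-15 + 2 \left(-14\right)\right) - \left(-2425 - 174\right) = \left(-15 - 28\right) - -2599 = -43 + 2599 = 2556$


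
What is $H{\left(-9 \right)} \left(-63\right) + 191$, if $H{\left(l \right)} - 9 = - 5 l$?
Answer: $-3211$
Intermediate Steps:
$H{\left(l \right)} = 9 - 5 l$
$H{\left(-9 \right)} \left(-63\right) + 191 = \left(9 - -45\right) \left(-63\right) + 191 = \left(9 + 45\right) \left(-63\right) + 191 = 54 \left(-63\right) + 191 = -3402 + 191 = -3211$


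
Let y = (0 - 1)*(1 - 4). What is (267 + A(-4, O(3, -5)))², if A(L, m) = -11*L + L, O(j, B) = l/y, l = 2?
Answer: 94249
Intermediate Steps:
y = 3 (y = -1*(-3) = 3)
O(j, B) = ⅔ (O(j, B) = 2/3 = 2*(⅓) = ⅔)
A(L, m) = -10*L
(267 + A(-4, O(3, -5)))² = (267 - 10*(-4))² = (267 + 40)² = 307² = 94249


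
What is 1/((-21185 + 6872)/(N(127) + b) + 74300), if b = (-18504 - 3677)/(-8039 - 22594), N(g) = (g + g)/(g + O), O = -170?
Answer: 6826999/526099381247 ≈ 1.2977e-5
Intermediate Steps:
N(g) = 2*g/(-170 + g) (N(g) = (g + g)/(g - 170) = (2*g)/(-170 + g) = 2*g/(-170 + g))
b = 22181/30633 (b = -22181/(-30633) = -22181*(-1/30633) = 22181/30633 ≈ 0.72409)
1/((-21185 + 6872)/(N(127) + b) + 74300) = 1/((-21185 + 6872)/(2*127/(-170 + 127) + 22181/30633) + 74300) = 1/(-14313/(2*127/(-43) + 22181/30633) + 74300) = 1/(-14313/(2*127*(-1/43) + 22181/30633) + 74300) = 1/(-14313/(-254/43 + 22181/30633) + 74300) = 1/(-14313/(-6826999/1317219) + 74300) = 1/(-14313*(-1317219/6826999) + 74300) = 1/(18853355547/6826999 + 74300) = 1/(526099381247/6826999) = 6826999/526099381247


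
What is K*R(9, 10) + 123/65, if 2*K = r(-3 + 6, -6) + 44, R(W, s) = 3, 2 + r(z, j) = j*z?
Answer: 2463/65 ≈ 37.892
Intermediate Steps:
r(z, j) = -2 + j*z
K = 12 (K = ((-2 - 6*(-3 + 6)) + 44)/2 = ((-2 - 6*3) + 44)/2 = ((-2 - 18) + 44)/2 = (-20 + 44)/2 = (½)*24 = 12)
K*R(9, 10) + 123/65 = 12*3 + 123/65 = 36 + 123*(1/65) = 36 + 123/65 = 2463/65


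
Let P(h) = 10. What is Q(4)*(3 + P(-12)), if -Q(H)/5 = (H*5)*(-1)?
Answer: 1300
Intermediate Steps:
Q(H) = 25*H (Q(H) = -5*H*5*(-1) = -5*5*H*(-1) = -(-25)*H = 25*H)
Q(4)*(3 + P(-12)) = (25*4)*(3 + 10) = 100*13 = 1300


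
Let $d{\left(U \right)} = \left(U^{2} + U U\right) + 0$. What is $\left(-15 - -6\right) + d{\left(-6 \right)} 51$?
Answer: $3663$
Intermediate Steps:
$d{\left(U \right)} = 2 U^{2}$ ($d{\left(U \right)} = \left(U^{2} + U^{2}\right) + 0 = 2 U^{2} + 0 = 2 U^{2}$)
$\left(-15 - -6\right) + d{\left(-6 \right)} 51 = \left(-15 - -6\right) + 2 \left(-6\right)^{2} \cdot 51 = \left(-15 + 6\right) + 2 \cdot 36 \cdot 51 = -9 + 72 \cdot 51 = -9 + 3672 = 3663$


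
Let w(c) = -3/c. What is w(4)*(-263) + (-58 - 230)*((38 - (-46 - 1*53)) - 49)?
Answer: -100587/4 ≈ -25147.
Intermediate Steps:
w(4)*(-263) + (-58 - 230)*((38 - (-46 - 1*53)) - 49) = -3/4*(-263) + (-58 - 230)*((38 - (-46 - 1*53)) - 49) = -3*1/4*(-263) - 288*((38 - (-46 - 53)) - 49) = -3/4*(-263) - 288*((38 - 1*(-99)) - 49) = 789/4 - 288*((38 + 99) - 49) = 789/4 - 288*(137 - 49) = 789/4 - 288*88 = 789/4 - 25344 = -100587/4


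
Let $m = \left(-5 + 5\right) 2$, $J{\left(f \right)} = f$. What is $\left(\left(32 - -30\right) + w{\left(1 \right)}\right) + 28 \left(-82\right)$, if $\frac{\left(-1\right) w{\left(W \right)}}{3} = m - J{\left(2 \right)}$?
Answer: $-2228$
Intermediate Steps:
$m = 0$ ($m = 0 \cdot 2 = 0$)
$w{\left(W \right)} = 6$ ($w{\left(W \right)} = - 3 \left(0 - 2\right) = \left(-3\right) \left(-2\right) = 6$)
$\left(\left(32 - -30\right) + w{\left(1 \right)}\right) + 28 \left(-82\right) = \left(\left(32 - -30\right) + 6\right) + 28 \left(-82\right) = \left(\left(32 + 30\right) + 6\right) - 2296 = \left(62 + 6\right) - 2296 = 68 - 2296 = -2228$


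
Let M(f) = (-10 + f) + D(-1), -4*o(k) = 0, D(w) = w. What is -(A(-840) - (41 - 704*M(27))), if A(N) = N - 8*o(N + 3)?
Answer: -10383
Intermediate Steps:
o(k) = 0 (o(k) = -1/4*0 = 0)
M(f) = -11 + f (M(f) = (-10 + f) - 1 = -11 + f)
A(N) = N (A(N) = N - 8*0 = N + 0 = N)
-(A(-840) - (41 - 704*M(27))) = -(-840 - (41 - 704*(-11 + 27))) = -(-840 - (41 - 704*16)) = -(-840 - (41 - 11264)) = -(-840 - 1*(-11223)) = -(-840 + 11223) = -1*10383 = -10383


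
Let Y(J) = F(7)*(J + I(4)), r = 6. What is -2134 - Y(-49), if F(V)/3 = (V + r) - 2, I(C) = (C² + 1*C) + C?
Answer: -1309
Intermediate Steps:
I(C) = C² + 2*C (I(C) = (C² + C) + C = (C + C²) + C = C² + 2*C)
F(V) = 12 + 3*V (F(V) = 3*((V + 6) - 2) = 3*((6 + V) - 2) = 3*(4 + V) = 12 + 3*V)
Y(J) = 792 + 33*J (Y(J) = (12 + 3*7)*(J + 4*(2 + 4)) = (12 + 21)*(J + 4*6) = 33*(J + 24) = 33*(24 + J) = 792 + 33*J)
-2134 - Y(-49) = -2134 - (792 + 33*(-49)) = -2134 - (792 - 1617) = -2134 - 1*(-825) = -2134 + 825 = -1309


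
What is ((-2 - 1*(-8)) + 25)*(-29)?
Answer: -899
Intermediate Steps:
((-2 - 1*(-8)) + 25)*(-29) = ((-2 + 8) + 25)*(-29) = (6 + 25)*(-29) = 31*(-29) = -899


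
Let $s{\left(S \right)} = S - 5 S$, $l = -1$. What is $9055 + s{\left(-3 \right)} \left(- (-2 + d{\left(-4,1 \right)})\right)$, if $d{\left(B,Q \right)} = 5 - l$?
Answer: $9007$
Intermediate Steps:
$s{\left(S \right)} = - 4 S$
$d{\left(B,Q \right)} = 6$ ($d{\left(B,Q \right)} = 5 - -1 = 5 + 1 = 6$)
$9055 + s{\left(-3 \right)} \left(- (-2 + d{\left(-4,1 \right)})\right) = 9055 + \left(-4\right) \left(-3\right) \left(- (-2 + 6)\right) = 9055 + 12 \left(\left(-1\right) 4\right) = 9055 + 12 \left(-4\right) = 9055 - 48 = 9007$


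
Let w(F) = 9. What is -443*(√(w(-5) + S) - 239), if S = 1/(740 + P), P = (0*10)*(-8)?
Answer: 105877 - 443*√1232285/370 ≈ 1.0455e+5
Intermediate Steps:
P = 0 (P = 0*(-8) = 0)
S = 1/740 (S = 1/(740 + 0) = 1/740 ≈ 0.0013514)
-443*(√(w(-5) + S) - 239) = -443*(√(9 + 1/740) - 239) = -443*(√(6661/740) - 239) = -443*(√1232285/370 - 239) = -443*(-239 + √1232285/370) = 105877 - 443*√1232285/370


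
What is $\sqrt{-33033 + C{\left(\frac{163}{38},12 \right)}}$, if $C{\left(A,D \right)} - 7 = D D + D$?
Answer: $i \sqrt{32870} \approx 181.3 i$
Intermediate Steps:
$C{\left(A,D \right)} = 7 + D + D^{2}$ ($C{\left(A,D \right)} = 7 + \left(D D + D\right) = 7 + \left(D^{2} + D\right) = 7 + \left(D + D^{2}\right) = 7 + D + D^{2}$)
$\sqrt{-33033 + C{\left(\frac{163}{38},12 \right)}} = \sqrt{-33033 + \left(7 + 12 + 12^{2}\right)} = \sqrt{-33033 + \left(7 + 12 + 144\right)} = \sqrt{-33033 + 163} = \sqrt{-32870} = i \sqrt{32870}$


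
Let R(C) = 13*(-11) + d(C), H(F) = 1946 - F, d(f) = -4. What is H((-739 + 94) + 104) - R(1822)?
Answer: 2634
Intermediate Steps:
R(C) = -147 (R(C) = 13*(-11) - 4 = -143 - 4 = -147)
H((-739 + 94) + 104) - R(1822) = (1946 - ((-739 + 94) + 104)) - 1*(-147) = (1946 - (-645 + 104)) + 147 = (1946 - 1*(-541)) + 147 = (1946 + 541) + 147 = 2487 + 147 = 2634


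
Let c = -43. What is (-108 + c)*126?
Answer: -19026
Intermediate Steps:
(-108 + c)*126 = (-108 - 43)*126 = -151*126 = -19026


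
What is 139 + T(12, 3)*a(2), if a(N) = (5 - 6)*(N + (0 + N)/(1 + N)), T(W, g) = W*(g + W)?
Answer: -341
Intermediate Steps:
T(W, g) = W*(W + g)
a(N) = -N - N/(1 + N) (a(N) = -(N + N/(1 + N)) = -N - N/(1 + N))
139 + T(12, 3)*a(2) = 139 + (12*(12 + 3))*(-1*2*(2 + 2)/(1 + 2)) = 139 + (12*15)*(-1*2*4/3) = 139 + 180*(-1*2*⅓*4) = 139 + 180*(-8/3) = 139 - 480 = -341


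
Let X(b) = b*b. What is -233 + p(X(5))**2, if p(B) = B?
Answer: 392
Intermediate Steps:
X(b) = b**2
-233 + p(X(5))**2 = -233 + (5**2)**2 = -233 + 25**2 = -233 + 625 = 392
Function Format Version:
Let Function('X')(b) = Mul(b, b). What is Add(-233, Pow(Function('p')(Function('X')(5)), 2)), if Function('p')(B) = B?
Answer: 392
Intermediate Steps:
Function('X')(b) = Pow(b, 2)
Add(-233, Pow(Function('p')(Function('X')(5)), 2)) = Add(-233, Pow(Pow(5, 2), 2)) = Add(-233, Pow(25, 2)) = Add(-233, 625) = 392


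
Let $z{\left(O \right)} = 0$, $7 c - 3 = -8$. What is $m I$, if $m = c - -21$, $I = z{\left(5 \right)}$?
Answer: $0$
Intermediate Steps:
$c = - \frac{5}{7}$ ($c = \frac{3}{7} + \frac{1}{7} \left(-8\right) = \frac{3}{7} - \frac{8}{7} = - \frac{5}{7} \approx -0.71429$)
$I = 0$
$m = \frac{142}{7}$ ($m = - \frac{5}{7} - -21 = - \frac{5}{7} + 21 = \frac{142}{7} \approx 20.286$)
$m I = \frac{142}{7} \cdot 0 = 0$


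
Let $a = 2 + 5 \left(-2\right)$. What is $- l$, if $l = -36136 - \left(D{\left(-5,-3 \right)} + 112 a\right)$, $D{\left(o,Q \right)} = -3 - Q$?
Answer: $35240$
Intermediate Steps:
$a = -8$ ($a = 2 - 10 = -8$)
$l = -35240$ ($l = -36136 - \left(\left(-3 - -3\right) + 112 \left(-8\right)\right) = -36136 - \left(\left(-3 + 3\right) - 896\right) = -36136 - \left(0 - 896\right) = -36136 - -896 = -36136 + 896 = -35240$)
$- l = \left(-1\right) \left(-35240\right) = 35240$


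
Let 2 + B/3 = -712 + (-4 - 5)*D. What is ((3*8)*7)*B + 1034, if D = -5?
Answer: -336142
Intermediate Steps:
B = -2007 (B = -6 + 3*(-712 + (-4 - 5)*(-5)) = -6 + 3*(-712 - 9*(-5)) = -6 + 3*(-712 + 45) = -6 + 3*(-667) = -6 - 2001 = -2007)
((3*8)*7)*B + 1034 = ((3*8)*7)*(-2007) + 1034 = (24*7)*(-2007) + 1034 = 168*(-2007) + 1034 = -337176 + 1034 = -336142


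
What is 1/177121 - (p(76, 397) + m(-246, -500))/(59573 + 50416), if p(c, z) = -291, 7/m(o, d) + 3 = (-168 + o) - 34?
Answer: 23296382047/8786094112719 ≈ 0.0026515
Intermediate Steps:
m(o, d) = 7/(-205 + o) (m(o, d) = 7/(-3 + ((-168 + o) - 34)) = 7/(-3 + (-202 + o)) = 7/(-205 + o))
1/177121 - (p(76, 397) + m(-246, -500))/(59573 + 50416) = 1/177121 - (-291 + 7/(-205 - 246))/(59573 + 50416) = 1/177121 - (-291 + 7/(-451))/109989 = 1/177121 - (-291 + 7*(-1/451))/109989 = 1/177121 - (-291 - 7/451)/109989 = 1/177121 - (-131248)/(451*109989) = 1/177121 - 1*(-131248/49605039) = 1/177121 + 131248/49605039 = 23296382047/8786094112719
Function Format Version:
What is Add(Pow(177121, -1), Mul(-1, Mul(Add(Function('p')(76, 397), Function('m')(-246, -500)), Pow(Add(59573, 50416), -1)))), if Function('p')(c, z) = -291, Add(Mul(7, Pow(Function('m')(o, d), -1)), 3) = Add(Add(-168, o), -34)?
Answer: Rational(23296382047, 8786094112719) ≈ 0.0026515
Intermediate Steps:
Function('m')(o, d) = Mul(7, Pow(Add(-205, o), -1)) (Function('m')(o, d) = Mul(7, Pow(Add(-3, Add(Add(-168, o), -34)), -1)) = Mul(7, Pow(Add(-3, Add(-202, o)), -1)) = Mul(7, Pow(Add(-205, o), -1)))
Add(Pow(177121, -1), Mul(-1, Mul(Add(Function('p')(76, 397), Function('m')(-246, -500)), Pow(Add(59573, 50416), -1)))) = Add(Pow(177121, -1), Mul(-1, Mul(Add(-291, Mul(7, Pow(Add(-205, -246), -1))), Pow(Add(59573, 50416), -1)))) = Add(Rational(1, 177121), Mul(-1, Mul(Add(-291, Mul(7, Pow(-451, -1))), Pow(109989, -1)))) = Add(Rational(1, 177121), Mul(-1, Mul(Add(-291, Mul(7, Rational(-1, 451))), Rational(1, 109989)))) = Add(Rational(1, 177121), Mul(-1, Mul(Add(-291, Rational(-7, 451)), Rational(1, 109989)))) = Add(Rational(1, 177121), Mul(-1, Mul(Rational(-131248, 451), Rational(1, 109989)))) = Add(Rational(1, 177121), Mul(-1, Rational(-131248, 49605039))) = Add(Rational(1, 177121), Rational(131248, 49605039)) = Rational(23296382047, 8786094112719)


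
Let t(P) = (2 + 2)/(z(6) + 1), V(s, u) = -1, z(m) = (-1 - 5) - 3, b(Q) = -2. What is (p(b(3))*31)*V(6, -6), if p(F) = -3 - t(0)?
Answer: 155/2 ≈ 77.500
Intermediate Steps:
z(m) = -9 (z(m) = -6 - 3 = -9)
t(P) = -1/2 (t(P) = (2 + 2)/(-9 + 1) = 4/(-8) = 4*(-1/8) = -1/2)
p(F) = -5/2 (p(F) = -3 - 1*(-1/2) = -3 + 1/2 = -5/2)
(p(b(3))*31)*V(6, -6) = -5/2*31*(-1) = -155/2*(-1) = 155/2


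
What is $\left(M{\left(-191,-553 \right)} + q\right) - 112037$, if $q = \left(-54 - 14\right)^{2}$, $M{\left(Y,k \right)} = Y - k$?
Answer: $-107051$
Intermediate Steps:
$q = 4624$ ($q = \left(-68\right)^{2} = 4624$)
$\left(M{\left(-191,-553 \right)} + q\right) - 112037 = \left(\left(-191 - -553\right) + 4624\right) - 112037 = \left(\left(-191 + 553\right) + 4624\right) - 112037 = \left(362 + 4624\right) - 112037 = 4986 - 112037 = -107051$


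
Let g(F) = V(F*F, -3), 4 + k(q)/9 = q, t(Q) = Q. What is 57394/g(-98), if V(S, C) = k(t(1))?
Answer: -57394/27 ≈ -2125.7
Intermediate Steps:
k(q) = -36 + 9*q
V(S, C) = -27 (V(S, C) = -36 + 9*1 = -36 + 9 = -27)
g(F) = -27
57394/g(-98) = 57394/(-27) = 57394*(-1/27) = -57394/27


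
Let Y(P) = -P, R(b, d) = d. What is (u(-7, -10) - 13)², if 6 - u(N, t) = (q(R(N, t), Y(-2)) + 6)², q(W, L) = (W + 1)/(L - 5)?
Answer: 7744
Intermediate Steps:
q(W, L) = (1 + W)/(-5 + L)
u(N, t) = 6 - (17/3 - t/3)² (u(N, t) = 6 - ((1 + t)/(-5 - 1*(-2)) + 6)² = 6 - ((1 + t)/(-5 + 2) + 6)² = 6 - ((1 + t)/(-3) + 6)² = 6 - (-(1 + t)/3 + 6)² = 6 - ((-⅓ - t/3) + 6)² = 6 - (17/3 - t/3)²)
(u(-7, -10) - 13)² = ((6 - (-17 - 10)²/9) - 13)² = ((6 - ⅑*(-27)²) - 13)² = ((6 - ⅑*729) - 13)² = ((6 - 81) - 13)² = (-75 - 13)² = (-88)² = 7744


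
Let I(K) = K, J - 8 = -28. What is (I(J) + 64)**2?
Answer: 1936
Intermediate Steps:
J = -20 (J = 8 - 28 = -20)
(I(J) + 64)**2 = (-20 + 64)**2 = 44**2 = 1936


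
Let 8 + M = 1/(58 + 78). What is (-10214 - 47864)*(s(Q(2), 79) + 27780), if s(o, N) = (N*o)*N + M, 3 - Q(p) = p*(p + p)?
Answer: 13557931593/68 ≈ 1.9938e+8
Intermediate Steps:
Q(p) = 3 - 2*p² (Q(p) = 3 - p*(p + p) = 3 - p*2*p = 3 - 2*p²)
M = -1087/136 (M = -8 + 1/(58 + 78) = -8 + 1/136 = -1087/136 ≈ -7.9926)
s(o, N) = -1087/136 + o*N² (s(o, N) = (N*o)*N - 1087/136 = o*N² - 1087/136 = -1087/136 + o*N²)
(-10214 - 47864)*(s(Q(2), 79) + 27780) = (-10214 - 47864)*((-1087/136 + (3 - 2*2²)*79²) + 27780) = -58078*((-1087/136 + (3 - 2*4)*6241) + 27780) = -58078*((-1087/136 + (3 - 8)*6241) + 27780) = -58078*((-1087/136 - 5*6241) + 27780) = -58078*((-1087/136 - 31205) + 27780) = -58078*(-4244967/136 + 27780) = -58078*(-466887/136) = 13557931593/68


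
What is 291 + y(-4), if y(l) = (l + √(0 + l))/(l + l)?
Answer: 583/2 - I/4 ≈ 291.5 - 0.25*I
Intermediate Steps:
y(l) = (l + √l)/(2*l) (y(l) = (l + √l)/((2*l)) = (l + √l)*(1/(2*l)) = (l + √l)/(2*l))
291 + y(-4) = 291 + (½ + 1/(2*√(-4))) = 291 + (½ + (-I/2)/2) = 291 + (½ - I/4) = 583/2 - I/4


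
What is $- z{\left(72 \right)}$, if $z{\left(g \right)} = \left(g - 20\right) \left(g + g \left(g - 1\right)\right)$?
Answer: $-269568$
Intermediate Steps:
$z{\left(g \right)} = \left(-20 + g\right) \left(g + g \left(-1 + g\right)\right)$
$- z{\left(72 \right)} = - 72^{2} \left(-20 + 72\right) = - 5184 \cdot 52 = \left(-1\right) 269568 = -269568$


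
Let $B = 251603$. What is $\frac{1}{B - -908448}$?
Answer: $\frac{1}{1160051} \approx 8.6203 \cdot 10^{-7}$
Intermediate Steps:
$\frac{1}{B - -908448} = \frac{1}{251603 - -908448} = \frac{1}{251603 + 908448} = \frac{1}{1160051}$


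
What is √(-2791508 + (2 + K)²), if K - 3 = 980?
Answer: I*√1821283 ≈ 1349.5*I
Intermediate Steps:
K = 983 (K = 3 + 980 = 983)
√(-2791508 + (2 + K)²) = √(-2791508 + (2 + 983)²) = √(-2791508 + 985²) = √(-2791508 + 970225) = √(-1821283) = I*√1821283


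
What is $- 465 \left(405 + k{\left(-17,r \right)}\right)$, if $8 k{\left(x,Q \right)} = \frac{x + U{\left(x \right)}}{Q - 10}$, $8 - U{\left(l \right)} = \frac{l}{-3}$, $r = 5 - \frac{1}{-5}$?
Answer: $- \frac{9048125}{48} \approx -1.885 \cdot 10^{5}$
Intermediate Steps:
$r = \frac{26}{5}$ ($r = 5 - - \frac{1}{5} = 5 + \frac{1}{5} = \frac{26}{5} \approx 5.2$)
$U{\left(l \right)} = 8 + \frac{l}{3}$ ($U{\left(l \right)} = 8 - \frac{l}{-3} = 8 - l \left(- \frac{1}{3}\right) = 8 - - \frac{l}{3} = 8 + \frac{l}{3}$)
$k{\left(x,Q \right)} = \frac{8 + \frac{4 x}{3}}{8 \left(-10 + Q\right)}$ ($k{\left(x,Q \right)} = \frac{\left(x + \left(8 + \frac{x}{3}\right)\right) \frac{1}{Q - 10}}{8} = \frac{\left(8 + \frac{4 x}{3}\right) \frac{1}{-10 + Q}}{8} = \frac{\frac{1}{-10 + Q} \left(8 + \frac{4 x}{3}\right)}{8} = \frac{8 + \frac{4 x}{3}}{8 \left(-10 + Q\right)}$)
$- 465 \left(405 + k{\left(-17,r \right)}\right) = - 465 \left(405 + \frac{6 - 17}{6 \left(-10 + \frac{26}{5}\right)}\right) = - 465 \left(405 + \frac{1}{6} \frac{1}{- \frac{24}{5}} \left(-11\right)\right) = - 465 \left(405 + \frac{1}{6} \left(- \frac{5}{24}\right) \left(-11\right)\right) = - 465 \left(405 + \frac{55}{144}\right) = \left(-465\right) \frac{58375}{144} = - \frac{9048125}{48}$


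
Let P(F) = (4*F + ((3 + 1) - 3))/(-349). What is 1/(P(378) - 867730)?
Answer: -349/302839283 ≈ -1.1524e-6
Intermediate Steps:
P(F) = -1/349 - 4*F/349 (P(F) = (4*F + (4 - 3))*(-1/349) = (4*F + 1)*(-1/349) = (1 + 4*F)*(-1/349) = -1/349 - 4*F/349)
1/(P(378) - 867730) = 1/((-1/349 - 4/349*378) - 867730) = 1/((-1/349 - 1512/349) - 867730) = 1/(-1513/349 - 867730) = 1/(-302839283/349) = -349/302839283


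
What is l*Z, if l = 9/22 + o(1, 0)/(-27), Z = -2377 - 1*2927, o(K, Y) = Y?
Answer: -23868/11 ≈ -2169.8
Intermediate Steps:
Z = -5304 (Z = -2377 - 2927 = -5304)
l = 9/22 (l = 9/22 + 0/(-27) = 9*(1/22) + 0*(-1/27) = 9/22 + 0 = 9/22 ≈ 0.40909)
l*Z = (9/22)*(-5304) = -23868/11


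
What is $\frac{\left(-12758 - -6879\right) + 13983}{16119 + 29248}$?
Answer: $\frac{8104}{45367} \approx 0.17863$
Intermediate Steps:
$\frac{\left(-12758 - -6879\right) + 13983}{16119 + 29248} = \frac{\left(-12758 + 6879\right) + 13983}{45367} = \left(-5879 + 13983\right) \frac{1}{45367} = 8104 \cdot \frac{1}{45367} = \frac{8104}{45367}$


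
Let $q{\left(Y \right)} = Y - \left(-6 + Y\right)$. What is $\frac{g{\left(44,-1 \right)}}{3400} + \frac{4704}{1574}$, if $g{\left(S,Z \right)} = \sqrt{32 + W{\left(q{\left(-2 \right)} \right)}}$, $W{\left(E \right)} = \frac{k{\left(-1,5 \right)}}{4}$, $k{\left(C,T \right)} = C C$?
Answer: $\frac{2352}{787} + \frac{\sqrt{129}}{6800} \approx 2.9902$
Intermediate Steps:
$q{\left(Y \right)} = 6$
$k{\left(C,T \right)} = C^{2}$
$W{\left(E \right)} = \frac{1}{4}$ ($W{\left(E \right)} = \frac{\left(-1\right)^{2}}{4} = 1 \cdot \frac{1}{4} = \frac{1}{4}$)
$g{\left(S,Z \right)} = \frac{\sqrt{129}}{2}$ ($g{\left(S,Z \right)} = \sqrt{32 + \frac{1}{4}} = \sqrt{\frac{129}{4}} = \frac{\sqrt{129}}{2}$)
$\frac{g{\left(44,-1 \right)}}{3400} + \frac{4704}{1574} = \frac{\frac{1}{2} \sqrt{129}}{3400} + \frac{4704}{1574} = \frac{\sqrt{129}}{2} \cdot \frac{1}{3400} + 4704 \cdot \frac{1}{1574} = \frac{\sqrt{129}}{6800} + \frac{2352}{787} = \frac{2352}{787} + \frac{\sqrt{129}}{6800}$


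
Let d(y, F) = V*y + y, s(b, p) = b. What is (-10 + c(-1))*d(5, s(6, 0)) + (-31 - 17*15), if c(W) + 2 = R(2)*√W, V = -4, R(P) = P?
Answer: -106 - 30*I ≈ -106.0 - 30.0*I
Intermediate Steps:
d(y, F) = -3*y (d(y, F) = -4*y + y = -3*y)
c(W) = -2 + 2*√W
(-10 + c(-1))*d(5, s(6, 0)) + (-31 - 17*15) = (-10 + (-2 + 2*√(-1)))*(-3*5) + (-31 - 17*15) = (-10 + (-2 + 2*I))*(-15) + (-31 - 255) = (-12 + 2*I)*(-15) - 286 = (180 - 30*I) - 286 = -106 - 30*I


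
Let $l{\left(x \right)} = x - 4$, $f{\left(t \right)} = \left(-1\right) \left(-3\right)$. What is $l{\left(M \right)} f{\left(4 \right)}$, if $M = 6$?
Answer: $6$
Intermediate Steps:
$f{\left(t \right)} = 3$
$l{\left(x \right)} = -4 + x$ ($l{\left(x \right)} = x - 4 = -4 + x$)
$l{\left(M \right)} f{\left(4 \right)} = \left(-4 + 6\right) 3 = 2 \cdot 3 = 6$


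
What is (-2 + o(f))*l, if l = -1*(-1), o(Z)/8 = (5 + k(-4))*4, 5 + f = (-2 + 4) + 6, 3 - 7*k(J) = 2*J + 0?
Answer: 1458/7 ≈ 208.29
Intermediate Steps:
k(J) = 3/7 - 2*J/7 (k(J) = 3/7 - (2*J + 0)/7 = 3/7 - 2*J/7)
f = 3 (f = -5 + ((-2 + 4) + 6) = -5 + (2 + 6) = -5 + 8 = 3)
o(Z) = 1472/7 (o(Z) = 8*((5 + (3/7 - 2/7*(-4)))*4) = 8*((5 + (3/7 + 8/7))*4) = 8*((5 + 11/7)*4) = 8*((46/7)*4) = 8*(184/7) = 1472/7)
l = 1
(-2 + o(f))*l = (-2 + 1472/7)*1 = (1458/7)*1 = 1458/7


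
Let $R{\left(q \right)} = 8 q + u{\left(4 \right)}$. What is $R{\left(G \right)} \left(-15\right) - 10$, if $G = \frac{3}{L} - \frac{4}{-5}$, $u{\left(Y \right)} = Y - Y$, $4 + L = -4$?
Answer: $-61$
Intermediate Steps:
$L = -8$ ($L = -4 - 4 = -8$)
$u{\left(Y \right)} = 0$
$G = \frac{17}{40}$ ($G = \frac{3}{-8} - \frac{4}{-5} = 3 \left(- \frac{1}{8}\right) - - \frac{4}{5} = - \frac{3}{8} + \frac{4}{5} = \frac{17}{40} \approx 0.425$)
$R{\left(q \right)} = 8 q$ ($R{\left(q \right)} = 8 q + 0 = 8 q$)
$R{\left(G \right)} \left(-15\right) - 10 = 8 \cdot \frac{17}{40} \left(-15\right) - 10 = \frac{17}{5} \left(-15\right) - 10 = -51 - 10 = -61$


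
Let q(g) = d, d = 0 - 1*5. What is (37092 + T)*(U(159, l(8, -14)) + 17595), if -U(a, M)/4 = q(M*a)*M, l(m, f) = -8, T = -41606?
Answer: -78701590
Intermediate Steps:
d = -5 (d = 0 - 5 = -5)
q(g) = -5
U(a, M) = 20*M (U(a, M) = -(-20)*M = 20*M)
(37092 + T)*(U(159, l(8, -14)) + 17595) = (37092 - 41606)*(20*(-8) + 17595) = -4514*(-160 + 17595) = -4514*17435 = -78701590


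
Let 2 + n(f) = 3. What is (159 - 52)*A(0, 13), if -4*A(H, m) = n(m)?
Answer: -107/4 ≈ -26.750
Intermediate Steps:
n(f) = 1 (n(f) = -2 + 3 = 1)
A(H, m) = -1/4 (A(H, m) = -1/4*1 = -1/4)
(159 - 52)*A(0, 13) = (159 - 52)*(-1/4) = 107*(-1/4) = -107/4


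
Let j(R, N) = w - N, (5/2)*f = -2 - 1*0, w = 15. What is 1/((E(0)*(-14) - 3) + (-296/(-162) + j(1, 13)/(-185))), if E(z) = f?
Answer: 2997/30019 ≈ 0.099837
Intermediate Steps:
f = -4/5 (f = 2*(-2 - 1*0)/5 = 2*(-2 + 0)/5 = (2/5)*(-2) = -4/5 ≈ -0.80000)
j(R, N) = 15 - N
E(z) = -4/5
1/((E(0)*(-14) - 3) + (-296/(-162) + j(1, 13)/(-185))) = 1/((-4/5*(-14) - 3) + (-296/(-162) + (15 - 1*13)/(-185))) = 1/((56/5 - 3) + (-296*(-1/162) + (15 - 13)*(-1/185))) = 1/(41/5 + (148/81 + 2*(-1/185))) = 1/(41/5 + (148/81 - 2/185)) = 1/(41/5 + 27218/14985) = 1/(30019/2997) = 2997/30019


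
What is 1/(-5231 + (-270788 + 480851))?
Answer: 1/204832 ≈ 4.8821e-6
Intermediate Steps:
1/(-5231 + (-270788 + 480851)) = 1/(-5231 + 210063) = 1/204832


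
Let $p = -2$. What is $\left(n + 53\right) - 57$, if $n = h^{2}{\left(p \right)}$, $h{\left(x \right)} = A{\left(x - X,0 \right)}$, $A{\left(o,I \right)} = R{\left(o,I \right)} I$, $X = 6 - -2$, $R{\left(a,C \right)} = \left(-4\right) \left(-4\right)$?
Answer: $-4$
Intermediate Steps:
$R{\left(a,C \right)} = 16$
$X = 8$ ($X = 6 + 2 = 8$)
$A{\left(o,I \right)} = 16 I$
$h{\left(x \right)} = 0$ ($h{\left(x \right)} = 16 \cdot 0 = 0$)
$n = 0$ ($n = 0^{2} = 0$)
$\left(n + 53\right) - 57 = \left(0 + 53\right) - 57 = 53 - 57 = -4$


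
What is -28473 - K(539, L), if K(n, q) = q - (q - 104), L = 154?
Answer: -28577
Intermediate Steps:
K(n, q) = 104 (K(n, q) = q - (-104 + q) = q + (104 - q) = 104)
-28473 - K(539, L) = -28473 - 1*104 = -28473 - 104 = -28577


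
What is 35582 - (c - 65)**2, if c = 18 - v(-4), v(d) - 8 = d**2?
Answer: 30541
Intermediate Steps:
v(d) = 8 + d**2
c = -6 (c = 18 - (8 + (-4)**2) = 18 - (8 + 16) = 18 - 1*24 = 18 - 24 = -6)
35582 - (c - 65)**2 = 35582 - (-6 - 65)**2 = 35582 - 1*(-71)**2 = 35582 - 1*5041 = 35582 - 5041 = 30541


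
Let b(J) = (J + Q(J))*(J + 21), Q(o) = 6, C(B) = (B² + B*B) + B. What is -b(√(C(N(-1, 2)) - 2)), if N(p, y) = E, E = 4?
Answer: -160 - 27*√34 ≈ -317.44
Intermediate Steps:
N(p, y) = 4
C(B) = B + 2*B² (C(B) = (B² + B²) + B = 2*B² + B = B + 2*B²)
b(J) = (6 + J)*(21 + J) (b(J) = (J + 6)*(J + 21) = (6 + J)*(21 + J))
-b(√(C(N(-1, 2)) - 2)) = -(126 + (√(4*(1 + 2*4) - 2))² + 27*√(4*(1 + 2*4) - 2)) = -(126 + (√(4*(1 + 8) - 2))² + 27*√(4*(1 + 8) - 2)) = -(126 + (√(4*9 - 2))² + 27*√(4*9 - 2)) = -(126 + (√(36 - 2))² + 27*√(36 - 2)) = -(126 + (√34)² + 27*√34) = -(126 + 34 + 27*√34) = -(160 + 27*√34) = -160 - 27*√34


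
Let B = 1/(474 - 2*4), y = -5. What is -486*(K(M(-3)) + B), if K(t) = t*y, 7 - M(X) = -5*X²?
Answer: 29441637/233 ≈ 1.2636e+5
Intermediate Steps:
M(X) = 7 + 5*X² (M(X) = 7 - (-5)*X² = 7 + 5*X²)
K(t) = -5*t (K(t) = t*(-5) = -5*t)
B = 1/466 (B = 1/(474 - 8) = 1/466 ≈ 0.0021459)
-486*(K(M(-3)) + B) = -486*(-5*(7 + 5*(-3)²) + 1/466) = -486*(-5*(7 + 5*9) + 1/466) = -486*(-5*(7 + 45) + 1/466) = -486*(-5*52 + 1/466) = -486*(-260 + 1/466) = -486*(-121159/466) = 29441637/233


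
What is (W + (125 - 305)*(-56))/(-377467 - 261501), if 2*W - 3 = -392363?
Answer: 46525/159742 ≈ 0.29125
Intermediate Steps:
W = -196180 (W = 3/2 + (1/2)*(-392363) = 3/2 - 392363/2 = -196180)
(W + (125 - 305)*(-56))/(-377467 - 261501) = (-196180 + (125 - 305)*(-56))/(-377467 - 261501) = (-196180 - 180*(-56))/(-638968) = (-196180 + 10080)*(-1/638968) = -186100*(-1/638968) = 46525/159742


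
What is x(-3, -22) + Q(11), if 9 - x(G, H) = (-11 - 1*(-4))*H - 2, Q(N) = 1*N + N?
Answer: -121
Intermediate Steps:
Q(N) = 2*N (Q(N) = N + N = 2*N)
x(G, H) = 11 + 7*H (x(G, H) = 9 - ((-11 - 1*(-4))*H - 2) = 9 - ((-11 + 4)*H - 2) = 9 - (-7*H - 2) = 9 - (-2 - 7*H) = 9 + (2 + 7*H) = 11 + 7*H)
x(-3, -22) + Q(11) = (11 + 7*(-22)) + 2*11 = (11 - 154) + 22 = -143 + 22 = -121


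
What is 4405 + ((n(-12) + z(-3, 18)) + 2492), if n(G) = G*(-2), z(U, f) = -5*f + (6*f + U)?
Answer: 6936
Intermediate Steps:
z(U, f) = U + f (z(U, f) = -5*f + (U + 6*f) = U + f)
n(G) = -2*G
4405 + ((n(-12) + z(-3, 18)) + 2492) = 4405 + ((-2*(-12) + (-3 + 18)) + 2492) = 4405 + ((24 + 15) + 2492) = 4405 + (39 + 2492) = 4405 + 2531 = 6936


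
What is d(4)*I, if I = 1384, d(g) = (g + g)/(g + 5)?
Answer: 11072/9 ≈ 1230.2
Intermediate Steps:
d(g) = 2*g/(5 + g) (d(g) = (2*g)/(5 + g) = 2*g/(5 + g))
d(4)*I = (2*4/(5 + 4))*1384 = (2*4/9)*1384 = (2*4*(1/9))*1384 = (8/9)*1384 = 11072/9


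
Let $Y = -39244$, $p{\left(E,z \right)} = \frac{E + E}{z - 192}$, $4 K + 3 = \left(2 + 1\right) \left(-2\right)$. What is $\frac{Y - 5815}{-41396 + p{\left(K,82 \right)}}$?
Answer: $\frac{9912980}{9107111} \approx 1.0885$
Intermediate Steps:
$K = - \frac{9}{4}$ ($K = - \frac{3}{4} + \frac{\left(2 + 1\right) \left(-2\right)}{4} = - \frac{3}{4} + \frac{3 \left(-2\right)}{4} = - \frac{3}{4} + \frac{1}{4} \left(-6\right) = - \frac{3}{4} - \frac{3}{2} = - \frac{9}{4} \approx -2.25$)
$p{\left(E,z \right)} = \frac{2 E}{-192 + z}$
$\frac{Y - 5815}{-41396 + p{\left(K,82 \right)}} = \frac{-39244 - 5815}{-41396 + 2 \left(- \frac{9}{4}\right) \frac{1}{-192 + 82}} = - \frac{45059}{-41396 + 2 \left(- \frac{9}{4}\right) \frac{1}{-110}} = - \frac{45059}{-41396 + 2 \left(- \frac{9}{4}\right) \left(- \frac{1}{110}\right)} = - \frac{45059}{-41396 + \frac{9}{220}} = - \frac{45059}{- \frac{9107111}{220}} = \left(-45059\right) \left(- \frac{220}{9107111}\right) = \frac{9912980}{9107111}$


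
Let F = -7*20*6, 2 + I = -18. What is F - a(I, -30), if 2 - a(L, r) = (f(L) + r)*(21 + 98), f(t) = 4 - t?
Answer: -1556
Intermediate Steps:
I = -20 (I = -2 - 18 = -20)
a(L, r) = -474 - 119*r + 119*L (a(L, r) = 2 - ((4 - L) + r)*(21 + 98) = 2 - (4 + r - L)*119 = 2 - (476 - 119*L + 119*r) = 2 + (-476 - 119*r + 119*L) = -474 - 119*r + 119*L)
F = -840 (F = -140*6 = -840)
F - a(I, -30) = -840 - (-474 - 119*(-30) + 119*(-20)) = -840 - (-474 + 3570 - 2380) = -840 - 1*716 = -840 - 716 = -1556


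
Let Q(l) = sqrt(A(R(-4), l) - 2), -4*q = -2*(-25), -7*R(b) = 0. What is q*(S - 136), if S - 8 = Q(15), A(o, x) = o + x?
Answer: 1600 - 25*sqrt(13)/2 ≈ 1554.9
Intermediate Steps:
R(b) = 0 (R(b) = -1/7*0 = 0)
q = -25/2 (q = -(-1)*(-25)/2 = -1/4*50 = -25/2 ≈ -12.500)
Q(l) = sqrt(-2 + l) (Q(l) = sqrt((0 + l) - 2) = sqrt(l - 2) = sqrt(-2 + l))
S = 8 + sqrt(13) (S = 8 + sqrt(-2 + 15) = 8 + sqrt(13) ≈ 11.606)
q*(S - 136) = -25*((8 + sqrt(13)) - 136)/2 = -25*(-128 + sqrt(13))/2 = 1600 - 25*sqrt(13)/2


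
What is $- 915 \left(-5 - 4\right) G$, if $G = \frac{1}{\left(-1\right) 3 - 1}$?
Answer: $- \frac{8235}{4} \approx -2058.8$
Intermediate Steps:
$G = - \frac{1}{4}$ ($G = \frac{1}{-3 - 1} = \frac{1}{-4} = - \frac{1}{4} \approx -0.25$)
$- 915 \left(-5 - 4\right) G = - 915 \left(-5 - 4\right) \left(- \frac{1}{4}\right) = - 915 \left(\left(-9\right) \left(- \frac{1}{4}\right)\right) = \left(-915\right) \frac{9}{4} = - \frac{8235}{4}$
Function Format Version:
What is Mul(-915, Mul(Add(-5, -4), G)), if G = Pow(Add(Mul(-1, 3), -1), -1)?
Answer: Rational(-8235, 4) ≈ -2058.8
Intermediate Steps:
G = Rational(-1, 4) (G = Pow(Add(-3, -1), -1) = Pow(-4, -1) = Rational(-1, 4) ≈ -0.25000)
Mul(-915, Mul(Add(-5, -4), G)) = Mul(-915, Mul(Add(-5, -4), Rational(-1, 4))) = Mul(-915, Mul(-9, Rational(-1, 4))) = Mul(-915, Rational(9, 4)) = Rational(-8235, 4)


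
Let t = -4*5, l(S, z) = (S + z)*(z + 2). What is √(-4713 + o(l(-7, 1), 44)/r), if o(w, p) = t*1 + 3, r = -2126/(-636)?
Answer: 5*I*√213251619/1063 ≈ 68.688*I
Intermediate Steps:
l(S, z) = (2 + z)*(S + z) (l(S, z) = (S + z)*(2 + z) = (2 + z)*(S + z))
r = 1063/318 (r = -2126*(-1/636) = 1063/318 ≈ 3.3428)
t = -20
o(w, p) = -17 (o(w, p) = -20*1 + 3 = -20 + 3 = -17)
√(-4713 + o(l(-7, 1), 44)/r) = √(-4713 - 17/1063/318) = √(-4713 - 17*318/1063) = √(-4713 - 5406/1063) = √(-5015325/1063) = 5*I*√213251619/1063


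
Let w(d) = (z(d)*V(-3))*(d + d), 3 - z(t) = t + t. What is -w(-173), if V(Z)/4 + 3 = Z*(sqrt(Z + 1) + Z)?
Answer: 2898096 - 1449048*I*sqrt(2) ≈ 2.8981e+6 - 2.0493e+6*I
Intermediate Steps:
z(t) = 3 - 2*t (z(t) = 3 - (t + t) = 3 - 2*t)
V(Z) = -12 + 4*Z*(Z + sqrt(1 + Z)) (V(Z) = -12 + 4*(Z*(sqrt(Z + 1) + Z)) = -12 + 4*(Z*(sqrt(1 + Z) + Z)) = -12 + 4*(Z*(Z + sqrt(1 + Z))) = -12 + 4*Z*(Z + sqrt(1 + Z)))
w(d) = 2*d*(3 - 2*d)*(24 - 12*I*sqrt(2)) (w(d) = ((3 - 2*d)*(-12 + 4*(-3)**2 + 4*(-3)*sqrt(1 - 3)))*(d + d) = ((3 - 2*d)*(-12 + 4*9 + 4*(-3)*sqrt(-2)))*(2*d) = ((3 - 2*d)*(-12 + 36 + 4*(-3)*(I*sqrt(2))))*(2*d) = ((3 - 2*d)*(-12 + 36 - 12*I*sqrt(2)))*(2*d) = ((3 - 2*d)*(24 - 12*I*sqrt(2)))*(2*d) = 2*d*(3 - 2*d)*(24 - 12*I*sqrt(2)))
-w(-173) = -(-24)*(-173)*(-3 + 2*(-173))*(2 - I*sqrt(2)) = -(-24)*(-173)*(-3 - 346)*(2 - I*sqrt(2)) = -(-24)*(-173)*(-349)*(2 - I*sqrt(2)) = -(-2898096 + 1449048*I*sqrt(2)) = 2898096 - 1449048*I*sqrt(2)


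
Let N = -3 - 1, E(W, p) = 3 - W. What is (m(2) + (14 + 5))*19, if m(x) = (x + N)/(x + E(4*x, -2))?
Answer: 1121/3 ≈ 373.67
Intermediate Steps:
N = -4
m(x) = (-4 + x)/(3 - 3*x) (m(x) = (x - 4)/(x + (3 - 4*x)) = (-4 + x)/(x + (3 - 4*x)) = (-4 + x)/(3 - 3*x))
(m(2) + (14 + 5))*19 = ((4 - 1*2)/(3*(-1 + 2)) + (14 + 5))*19 = ((⅓)*(4 - 2)/1 + 19)*19 = ((⅓)*1*2 + 19)*19 = (⅔ + 19)*19 = (59/3)*19 = 1121/3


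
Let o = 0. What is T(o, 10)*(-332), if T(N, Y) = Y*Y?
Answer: -33200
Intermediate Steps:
T(N, Y) = Y²
T(o, 10)*(-332) = 10²*(-332) = 100*(-332) = -33200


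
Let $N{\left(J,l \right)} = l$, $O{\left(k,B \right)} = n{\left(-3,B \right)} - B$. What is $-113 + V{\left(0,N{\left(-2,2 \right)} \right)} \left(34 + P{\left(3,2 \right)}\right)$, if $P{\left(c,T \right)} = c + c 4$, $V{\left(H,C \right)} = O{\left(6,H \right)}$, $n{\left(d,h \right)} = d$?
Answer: $-260$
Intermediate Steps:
$O{\left(k,B \right)} = -3 - B$
$V{\left(H,C \right)} = -3 - H$
$P{\left(c,T \right)} = 5 c$ ($P{\left(c,T \right)} = c + 4 c = 5 c$)
$-113 + V{\left(0,N{\left(-2,2 \right)} \right)} \left(34 + P{\left(3,2 \right)}\right) = -113 + \left(-3 - 0\right) \left(34 + 5 \cdot 3\right) = -113 + \left(-3 + 0\right) \left(34 + 15\right) = -113 - 147 = -260$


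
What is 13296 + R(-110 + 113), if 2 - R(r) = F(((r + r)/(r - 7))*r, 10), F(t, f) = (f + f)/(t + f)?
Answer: 146238/11 ≈ 13294.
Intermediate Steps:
F(t, f) = 2*f/(f + t) (F(t, f) = (2*f)/(f + t) = 2*f/(f + t))
R(r) = 2 - 20/(10 + 2*r**2/(-7 + r)) (R(r) = 2 - 2*10/(10 + ((r + r)/(r - 7))*r) = 2 - 2*10/(10 + ((2*r)/(-7 + r))*r) = 2 - 2*10/(10 + (2*r/(-7 + r))*r) = 2 - 2*10/(10 + 2*r**2/(-7 + r)) = 2 - 20/(10 + 2*r**2/(-7 + r)))
13296 + R(-110 + 113) = 13296 + 2*(-110 + 113)**2/(-35 + (-110 + 113)**2 + 5*(-110 + 113)) = 13296 + 2*3**2/(-35 + 3**2 + 5*3) = 13296 + 2*9/(-35 + 9 + 15) = 13296 + 2*9/(-11) = 13296 + 2*9*(-1/11) = 13296 - 18/11 = 146238/11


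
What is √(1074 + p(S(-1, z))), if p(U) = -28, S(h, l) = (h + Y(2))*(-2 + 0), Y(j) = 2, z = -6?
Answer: √1046 ≈ 32.342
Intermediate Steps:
S(h, l) = -4 - 2*h (S(h, l) = (h + 2)*(-2 + 0) = (2 + h)*(-2) = -4 - 2*h)
√(1074 + p(S(-1, z))) = √(1074 - 28) = √1046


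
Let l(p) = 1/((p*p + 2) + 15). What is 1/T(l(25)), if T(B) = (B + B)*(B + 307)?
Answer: 206082/197095 ≈ 1.0456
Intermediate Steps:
l(p) = 1/(17 + p²) (l(p) = 1/((p² + 2) + 15) = 1/((2 + p²) + 15) = 1/(17 + p²))
T(B) = 2*B*(307 + B) (T(B) = (2*B)*(307 + B) = 2*B*(307 + B))
1/T(l(25)) = 1/(2*(307 + 1/(17 + 25²))/(17 + 25²)) = 1/(2*(307 + 1/(17 + 625))/(17 + 625)) = 1/(2*(307 + 1/642)/642) = 1/(2*(1/642)*(307 + 1/642)) = 1/(2*(1/642)*(197095/642)) = 1/(197095/206082) = 206082/197095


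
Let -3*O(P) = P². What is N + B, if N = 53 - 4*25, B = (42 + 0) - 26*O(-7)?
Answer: 1259/3 ≈ 419.67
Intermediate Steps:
O(P) = -P²/3
B = 1400/3 (B = (42 + 0) - (-26)*(-7)²/3 = 42 - (-26)*49/3 = 42 - 26*(-49/3) = 42 + 1274/3 = 1400/3 ≈ 466.67)
N = -47 (N = 53 - 100 = -47)
N + B = -47 + 1400/3 = 1259/3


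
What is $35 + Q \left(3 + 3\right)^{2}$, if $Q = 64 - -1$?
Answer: $2375$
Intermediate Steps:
$Q = 65$ ($Q = 64 + 1 = 65$)
$35 + Q \left(3 + 3\right)^{2} = 35 + 65 \left(3 + 3\right)^{2} = 35 + 65 \cdot 6^{2} = 35 + 65 \cdot 36 = 35 + 2340 = 2375$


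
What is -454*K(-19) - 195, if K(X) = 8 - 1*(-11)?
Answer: -8821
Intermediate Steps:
K(X) = 19 (K(X) = 8 + 11 = 19)
-454*K(-19) - 195 = -454*19 - 195 = -8626 - 195 = -8821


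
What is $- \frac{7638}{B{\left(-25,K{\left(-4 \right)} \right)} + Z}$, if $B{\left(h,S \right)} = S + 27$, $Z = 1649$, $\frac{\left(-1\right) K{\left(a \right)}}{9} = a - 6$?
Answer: $- \frac{3819}{883} \approx -4.325$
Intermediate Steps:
$K{\left(a \right)} = 54 - 9 a$ ($K{\left(a \right)} = - 9 \left(a - 6\right) = - 9 \left(-6 + a\right) = 54 - 9 a$)
$B{\left(h,S \right)} = 27 + S$
$- \frac{7638}{B{\left(-25,K{\left(-4 \right)} \right)} + Z} = - \frac{7638}{\left(27 + \left(54 - -36\right)\right) + 1649} = - \frac{7638}{\left(27 + \left(54 + 36\right)\right) + 1649} = - \frac{7638}{\left(27 + 90\right) + 1649} = - \frac{7638}{117 + 1649} = - \frac{7638}{1766} = \left(-7638\right) \frac{1}{1766} = - \frac{3819}{883}$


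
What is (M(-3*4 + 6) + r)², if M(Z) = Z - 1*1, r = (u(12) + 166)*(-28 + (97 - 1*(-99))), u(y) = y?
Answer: 893830609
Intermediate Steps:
r = 29904 (r = (12 + 166)*(-28 + (97 - 1*(-99))) = 178*(-28 + (97 + 99)) = 178*(-28 + 196) = 178*168 = 29904)
M(Z) = -1 + Z (M(Z) = Z - 1 = -1 + Z)
(M(-3*4 + 6) + r)² = ((-1 + (-3*4 + 6)) + 29904)² = ((-1 + (-12 + 6)) + 29904)² = ((-1 - 6) + 29904)² = (-7 + 29904)² = 29897² = 893830609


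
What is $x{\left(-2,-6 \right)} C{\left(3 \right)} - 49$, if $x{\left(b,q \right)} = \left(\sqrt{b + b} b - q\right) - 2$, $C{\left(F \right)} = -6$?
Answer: $-73 + 24 i \approx -73.0 + 24.0 i$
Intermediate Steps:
$x{\left(b,q \right)} = -2 - q + \sqrt{2} b^{\frac{3}{2}}$ ($x{\left(b,q \right)} = \left(\sqrt{2 b} b - q\right) - 2 = \left(\sqrt{2} \sqrt{b} b - q\right) - 2 = \left(\sqrt{2} b^{\frac{3}{2}} - q\right) - 2 = \left(- q + \sqrt{2} b^{\frac{3}{2}}\right) - 2 = -2 - q + \sqrt{2} b^{\frac{3}{2}}$)
$x{\left(-2,-6 \right)} C{\left(3 \right)} - 49 = \left(-2 - -6 + \sqrt{2} \left(-2\right)^{\frac{3}{2}}\right) \left(-6\right) - 49 = \left(-2 + 6 + \sqrt{2} \left(- 2 i \sqrt{2}\right)\right) \left(-6\right) - 49 = \left(-2 + 6 - 4 i\right) \left(-6\right) - 49 = \left(4 - 4 i\right) \left(-6\right) - 49 = \left(-24 + 24 i\right) - 49 = -73 + 24 i$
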